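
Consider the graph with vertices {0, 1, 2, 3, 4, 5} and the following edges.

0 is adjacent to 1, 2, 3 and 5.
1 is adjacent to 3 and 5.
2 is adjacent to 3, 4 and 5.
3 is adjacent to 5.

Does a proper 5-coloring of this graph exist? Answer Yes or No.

Yes

The chromatic number is 4. 0, 2, 3, 5 are mutually adjacent (a clique of size 4), so at least 4 colors are needed.
4 colors suffice: color red → {4, 5}; color blue → {1, 2}; color green → {0}; color yellow → {3}.
Since 5 ≥ 4, a proper 5-coloring certainly exists.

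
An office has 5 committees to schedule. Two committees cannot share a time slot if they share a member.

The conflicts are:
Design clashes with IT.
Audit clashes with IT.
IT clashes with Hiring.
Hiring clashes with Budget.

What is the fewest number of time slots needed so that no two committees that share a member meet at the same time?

Audit and IT conflict, so at least 2 time slots are needed.
A valid assignment using 2 time slots: Design=2, Audit=2, IT=1, Hiring=2, Budget=1. Each listed conflict is separated.

2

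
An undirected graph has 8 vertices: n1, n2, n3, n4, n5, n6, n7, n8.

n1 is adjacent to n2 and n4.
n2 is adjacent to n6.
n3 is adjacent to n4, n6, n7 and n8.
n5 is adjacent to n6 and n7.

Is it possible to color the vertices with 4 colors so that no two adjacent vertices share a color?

Yes

The chromatic number is 3. The cycle n2-n6-n3-n4-n1-n2 has odd length 5, so it cannot be 2-colored; at least 3 colors are needed.
3 colors suffice: color red → {n1, n3, n5}; color blue → {n4, n6, n7, n8}; color green → {n2}.
Since 4 ≥ 3, a proper 4-coloring certainly exists.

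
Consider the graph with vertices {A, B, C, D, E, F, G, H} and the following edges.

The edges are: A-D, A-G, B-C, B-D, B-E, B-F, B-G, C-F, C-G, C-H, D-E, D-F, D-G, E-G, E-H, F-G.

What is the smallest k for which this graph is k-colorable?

B, D, F, G are mutually adjacent (a clique of size 4), so at least 4 colors are needed.
4 colors suffice: color red → {G, H}; color blue → {A, B}; color green → {C, D}; color yellow → {E, F}. Each edge has distinct colors on its endpoints.

4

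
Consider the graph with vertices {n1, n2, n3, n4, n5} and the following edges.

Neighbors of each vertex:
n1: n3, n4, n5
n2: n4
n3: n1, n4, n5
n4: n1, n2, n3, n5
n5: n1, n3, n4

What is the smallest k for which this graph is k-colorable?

n1, n3, n4, n5 are pairwise adjacent (a clique of size 4), so at least 4 colors are needed.
4 colors suffice: color 1 → {n4}; color 2 → {n2, n3}; color 3 → {n5}; color 4 → {n1}. No two adjacent vertices share a color.

4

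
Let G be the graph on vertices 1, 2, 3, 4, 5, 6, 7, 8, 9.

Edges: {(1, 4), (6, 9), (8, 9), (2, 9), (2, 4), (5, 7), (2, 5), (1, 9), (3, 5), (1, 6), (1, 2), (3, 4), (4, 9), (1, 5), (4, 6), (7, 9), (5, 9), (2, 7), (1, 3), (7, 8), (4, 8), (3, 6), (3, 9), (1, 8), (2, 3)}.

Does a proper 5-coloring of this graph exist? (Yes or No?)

Yes

The chromatic number is 5. 1, 3, 4, 6, 9 are pairwise adjacent (a clique of size 5), so at least 5 colors are needed.
5 colors suffice: color a → {9}; color b → {1, 7}; color c → {3, 8}; color d → {4, 5}; color e → {2, 6}.
That is already a proper 5-coloring.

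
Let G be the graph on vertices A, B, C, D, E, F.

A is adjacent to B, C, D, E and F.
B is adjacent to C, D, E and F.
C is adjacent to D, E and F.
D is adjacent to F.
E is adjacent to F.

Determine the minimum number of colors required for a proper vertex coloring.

A, B, C, E, F are pairwise adjacent (a clique of size 5), so at least 5 colors are needed.
5 colors suffice: color 1 → {C}; color 2 → {A}; color 3 → {B}; color 4 → {F}; color 5 → {D, E}. No two adjacent vertices share a color.

5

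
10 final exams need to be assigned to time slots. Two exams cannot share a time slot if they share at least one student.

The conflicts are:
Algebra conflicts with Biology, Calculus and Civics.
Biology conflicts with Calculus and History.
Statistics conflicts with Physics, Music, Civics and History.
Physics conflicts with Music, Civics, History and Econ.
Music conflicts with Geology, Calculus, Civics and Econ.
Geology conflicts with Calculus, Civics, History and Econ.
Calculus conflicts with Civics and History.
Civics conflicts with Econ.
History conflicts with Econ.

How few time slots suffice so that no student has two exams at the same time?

4

Music, Geology, Calculus, Civics all conflict with each other, so at least 4 time slots are needed.
4 time slots suffice: time slot 1 → {Civics, History}; time slot 2 → {Statistics, Calculus, Econ}; time slot 3 → {Biology, Music}; time slot 4 → {Algebra, Physics, Geology}. No two conflicting exams share a time slot.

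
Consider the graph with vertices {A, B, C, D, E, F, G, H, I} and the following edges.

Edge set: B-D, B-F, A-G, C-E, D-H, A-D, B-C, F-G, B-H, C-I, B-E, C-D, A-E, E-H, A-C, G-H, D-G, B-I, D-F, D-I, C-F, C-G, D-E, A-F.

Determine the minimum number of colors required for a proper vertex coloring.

A, C, D, F, G are pairwise adjacent (a clique of size 5), so at least 5 colors are needed.
5 colors suffice: color 1 → {D}; color 2 → {C, H}; color 3 → {B, G}; color 4 → {E, F, I}; color 5 → {A}. No two adjacent vertices share a color.

5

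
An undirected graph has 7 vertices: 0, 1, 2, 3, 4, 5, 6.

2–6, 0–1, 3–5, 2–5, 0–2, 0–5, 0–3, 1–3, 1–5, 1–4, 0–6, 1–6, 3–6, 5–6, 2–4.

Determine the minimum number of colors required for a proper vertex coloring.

0, 1, 3, 5, 6 are mutually adjacent (a clique of size 5), so at least 5 colors are needed.
5 colors suffice: 0=c, 1=d, 2=d, 3=e, 4=a, 5=b, 6=a. Each edge has distinct colors on its endpoints.

5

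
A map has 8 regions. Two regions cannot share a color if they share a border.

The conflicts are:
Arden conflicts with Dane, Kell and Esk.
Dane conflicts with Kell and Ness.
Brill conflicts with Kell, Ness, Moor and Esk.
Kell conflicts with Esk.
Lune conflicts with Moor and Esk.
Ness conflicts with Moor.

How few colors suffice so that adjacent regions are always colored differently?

Brill, Ness, Moor all conflict with each other, so at least 3 colors are needed.
A valid assignment using 3 colors: Arden=2, Dane=1, Brill=2, Kell=3, Lune=2, Ness=3, Moor=1, Esk=1. Every pair that conflicts lands in different colors.

3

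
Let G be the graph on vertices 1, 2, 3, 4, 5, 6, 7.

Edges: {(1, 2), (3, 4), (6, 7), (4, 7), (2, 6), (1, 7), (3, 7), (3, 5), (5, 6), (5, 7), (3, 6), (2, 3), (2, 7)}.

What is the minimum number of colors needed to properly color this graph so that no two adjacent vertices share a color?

4

2, 3, 6, 7 are mutually adjacent (a clique of size 4), so at least 4 colors are needed.
4 colors suffice: color a → {7}; color b → {1, 3}; color c → {2, 4, 5}; color d → {6}. No two adjacent vertices share a color.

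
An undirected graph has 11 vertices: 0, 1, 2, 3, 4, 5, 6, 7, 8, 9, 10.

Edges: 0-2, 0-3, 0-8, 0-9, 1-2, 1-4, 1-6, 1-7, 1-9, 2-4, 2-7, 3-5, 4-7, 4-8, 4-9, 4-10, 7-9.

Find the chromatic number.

4

1, 4, 7, 9 are pairwise adjacent (a clique of size 4), so at least 4 colors are needed.
4 colors suffice: 0=red, 1=blue, 2=green, 3=blue, 4=red, 5=red, 6=red, 7=yellow, 8=blue, 9=green, 10=blue. Every edge joins two different colors.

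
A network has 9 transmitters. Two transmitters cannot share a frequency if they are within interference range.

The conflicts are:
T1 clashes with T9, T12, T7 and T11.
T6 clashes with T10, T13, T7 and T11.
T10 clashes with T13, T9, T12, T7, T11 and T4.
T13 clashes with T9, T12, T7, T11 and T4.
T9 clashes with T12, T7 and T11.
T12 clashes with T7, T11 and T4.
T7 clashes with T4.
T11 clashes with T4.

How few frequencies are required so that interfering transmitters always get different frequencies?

T10, T13, T9, T12, T11 are mutually in conflict, so at least 5 frequencies are needed.
5 frequencies suffice: frequency 1 → {T7, T11}; frequency 2 → {T1, T13}; frequency 3 → {T10}; frequency 4 → {T6, T12}; frequency 5 → {T9, T4}. Every pair that conflicts lands in different frequencies.

5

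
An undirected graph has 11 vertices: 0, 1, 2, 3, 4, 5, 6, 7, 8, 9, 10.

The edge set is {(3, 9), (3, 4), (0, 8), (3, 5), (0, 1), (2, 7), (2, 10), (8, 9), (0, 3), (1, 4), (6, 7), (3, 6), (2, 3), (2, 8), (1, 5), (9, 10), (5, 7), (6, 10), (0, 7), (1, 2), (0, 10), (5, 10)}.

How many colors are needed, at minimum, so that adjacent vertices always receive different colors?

0 and 10 are adjacent, so at least 2 colors are needed.
2 colors suffice: 0=blue, 1=red, 2=blue, 3=red, 4=blue, 5=blue, 6=blue, 7=red, 8=red, 9=blue, 10=red. Each edge has distinct colors on its endpoints.

2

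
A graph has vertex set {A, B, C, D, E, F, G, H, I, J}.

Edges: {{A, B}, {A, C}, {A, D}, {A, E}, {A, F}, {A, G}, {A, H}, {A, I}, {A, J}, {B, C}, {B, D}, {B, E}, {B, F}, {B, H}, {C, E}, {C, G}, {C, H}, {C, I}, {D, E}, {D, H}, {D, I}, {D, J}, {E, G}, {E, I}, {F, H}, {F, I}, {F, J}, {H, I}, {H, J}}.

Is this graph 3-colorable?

A, B, F, H are mutually adjacent (a clique of size 4), so at least 4 colors are needed.
So 3 colors are not enough.

No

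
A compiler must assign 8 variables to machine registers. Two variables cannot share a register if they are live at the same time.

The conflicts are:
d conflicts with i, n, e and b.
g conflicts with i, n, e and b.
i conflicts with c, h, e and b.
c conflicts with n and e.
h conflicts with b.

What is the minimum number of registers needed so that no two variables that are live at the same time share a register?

i, h, b are mutually in conflict, so at least 3 registers are needed.
3 registers suffice: register 1 → {i, n}; register 2 → {d, g, c, h}; register 3 → {e, b}. Every pair that conflicts lands in different registers.

3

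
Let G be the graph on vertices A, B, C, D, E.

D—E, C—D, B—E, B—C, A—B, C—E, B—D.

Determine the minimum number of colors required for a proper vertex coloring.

4

B, C, D, E are pairwise adjacent (a clique of size 4), so at least 4 colors are needed.
4 colors suffice: color 1 → {B}; color 2 → {A, D}; color 3 → {C}; color 4 → {E}. Every edge joins two different colors.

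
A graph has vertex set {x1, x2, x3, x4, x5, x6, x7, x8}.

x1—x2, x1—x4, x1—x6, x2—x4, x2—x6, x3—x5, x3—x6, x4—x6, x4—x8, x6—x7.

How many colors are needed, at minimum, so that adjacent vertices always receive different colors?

x1, x2, x4, x6 are pairwise adjacent (a clique of size 4), so at least 4 colors are needed.
4 colors suffice: color 1 → {x5, x6, x8}; color 2 → {x3, x4, x7}; color 3 → {x1}; color 4 → {x2}. No two adjacent vertices share a color.

4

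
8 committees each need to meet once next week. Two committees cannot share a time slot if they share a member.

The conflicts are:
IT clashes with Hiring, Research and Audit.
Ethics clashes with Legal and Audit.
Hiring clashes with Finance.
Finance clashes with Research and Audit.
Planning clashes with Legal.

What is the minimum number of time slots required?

Planning and Legal conflict, so at least 2 time slots are needed.
2 time slots suffice: time slot 1 → {IT, Ethics, Finance, Planning}; time slot 2 → {Hiring, Research, Legal, Audit}. Every pair that conflicts lands in different time slots.

2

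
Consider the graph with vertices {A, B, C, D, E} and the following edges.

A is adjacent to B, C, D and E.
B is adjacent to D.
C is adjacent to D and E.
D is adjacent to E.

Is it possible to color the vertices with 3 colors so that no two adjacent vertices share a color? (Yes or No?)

No

A, C, D, E are mutually adjacent (a clique of size 4), so at least 4 colors are needed.
So 3 colors are not enough.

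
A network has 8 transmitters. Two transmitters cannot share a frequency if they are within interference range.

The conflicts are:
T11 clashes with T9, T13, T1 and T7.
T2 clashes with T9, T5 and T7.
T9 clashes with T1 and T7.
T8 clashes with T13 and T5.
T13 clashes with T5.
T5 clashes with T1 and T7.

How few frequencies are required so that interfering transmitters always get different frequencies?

3

T8, T13, T5 pairwise conflict, so at least 3 frequencies are needed.
3 frequencies suffice: frequency 1 → {T9, T5}; frequency 2 → {T13, T1, T7}; frequency 3 → {T11, T2, T8}. Each listed conflict is separated.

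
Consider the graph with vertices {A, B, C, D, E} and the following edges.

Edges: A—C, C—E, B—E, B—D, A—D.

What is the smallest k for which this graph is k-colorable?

The cycle A-C-E-B-D-A has odd length 5, so it cannot be 2-colored; at least 3 colors are needed.
One proper 3-coloring: A=3, B=2, C=2, D=1, E=1. No two adjacent vertices share a color.

3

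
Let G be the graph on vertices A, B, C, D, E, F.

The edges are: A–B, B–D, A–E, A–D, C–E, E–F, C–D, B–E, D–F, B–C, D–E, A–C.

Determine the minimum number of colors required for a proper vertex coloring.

A, B, C, D, E form a clique, so at least 5 colors are needed.
One proper 5-coloring: A=5, B=4, C=3, D=1, E=2, F=3. No two adjacent vertices share a color.

5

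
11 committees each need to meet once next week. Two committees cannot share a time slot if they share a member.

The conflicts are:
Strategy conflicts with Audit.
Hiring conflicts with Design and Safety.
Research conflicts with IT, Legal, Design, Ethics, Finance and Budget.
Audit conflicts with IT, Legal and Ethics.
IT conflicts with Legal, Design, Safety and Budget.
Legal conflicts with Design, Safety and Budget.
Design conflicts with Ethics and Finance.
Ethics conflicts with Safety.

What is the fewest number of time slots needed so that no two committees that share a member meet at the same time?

4

Research, IT, Legal, Budget are mutually in conflict, so at least 4 time slots are needed.
4 time slots suffice: time slot 1 → {Strategy, Hiring, IT, Ethics, Finance}; time slot 2 → {Research, Audit, Safety}; time slot 3 → {Legal}; time slot 4 → {Design, Budget}. No two conflicting committees share a time slot.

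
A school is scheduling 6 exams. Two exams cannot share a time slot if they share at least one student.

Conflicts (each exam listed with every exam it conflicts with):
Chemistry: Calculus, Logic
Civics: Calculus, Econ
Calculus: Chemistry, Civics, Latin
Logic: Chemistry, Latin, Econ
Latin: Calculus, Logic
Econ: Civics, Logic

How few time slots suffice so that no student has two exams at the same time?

The cycle Logic-Econ-Civics-Calculus-Chemistry-Logic has odd length 5, so it cannot be 2-colored; at least 3 time slots are needed.
3 time slots suffice: time slot 1 → {Calculus, Logic}; time slot 2 → {Chemistry, Civics, Latin}; time slot 3 → {Econ}. Each listed conflict is separated.

3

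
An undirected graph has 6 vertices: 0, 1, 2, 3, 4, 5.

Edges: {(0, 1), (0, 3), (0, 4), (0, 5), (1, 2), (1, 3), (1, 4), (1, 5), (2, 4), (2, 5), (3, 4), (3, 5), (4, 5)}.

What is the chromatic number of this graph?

5

0, 1, 3, 4, 5 form a clique, so at least 5 colors are needed.
5 colors suffice: color a → {4}; color b → {1}; color c → {5}; color d → {2, 3}; color e → {0}. Every edge joins two different colors.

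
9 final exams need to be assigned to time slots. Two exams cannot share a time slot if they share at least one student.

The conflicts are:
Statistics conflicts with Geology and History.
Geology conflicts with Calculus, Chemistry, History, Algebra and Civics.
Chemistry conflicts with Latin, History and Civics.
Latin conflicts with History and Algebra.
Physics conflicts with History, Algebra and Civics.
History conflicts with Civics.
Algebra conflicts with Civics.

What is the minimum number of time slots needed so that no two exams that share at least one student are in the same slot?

4

Geology, Chemistry, History, Civics pairwise conflict, so at least 4 time slots are needed.
4 time slots suffice: Statistics=3, Geology=1, Calculus=2, Chemistry=4, Latin=1, Physics=1, History=2, Algebra=2, Civics=3. Every pair that conflicts lands in different time slots.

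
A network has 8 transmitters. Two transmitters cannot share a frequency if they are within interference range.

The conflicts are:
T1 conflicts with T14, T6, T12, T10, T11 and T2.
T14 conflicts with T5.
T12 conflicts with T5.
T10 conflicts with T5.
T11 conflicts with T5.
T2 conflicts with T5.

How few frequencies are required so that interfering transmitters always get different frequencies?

T1 and T10 conflict, so at least 2 frequencies are needed.
Using 2 frequencies: T1=1, T14=2, T6=2, T12=2, T10=2, T11=2, T2=2, T5=1. No two conflicting transmitters share a frequency.

2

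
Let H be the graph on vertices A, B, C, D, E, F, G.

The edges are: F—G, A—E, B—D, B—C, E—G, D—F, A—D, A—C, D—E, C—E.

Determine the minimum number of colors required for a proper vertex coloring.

3

A, D, E are pairwise adjacent, so at least 3 colors are needed.
3 colors suffice: color 1 → {C, D, G}; color 2 → {B, E, F}; color 3 → {A}. Every edge joins two different colors.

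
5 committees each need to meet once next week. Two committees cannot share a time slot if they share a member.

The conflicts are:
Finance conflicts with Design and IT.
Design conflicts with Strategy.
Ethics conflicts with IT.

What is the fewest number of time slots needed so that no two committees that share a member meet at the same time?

Finance and IT conflict, so at least 2 time slots are needed.
2 time slots suffice: Finance=1, Design=2, Ethics=1, Strategy=1, IT=2. Each listed conflict is separated.

2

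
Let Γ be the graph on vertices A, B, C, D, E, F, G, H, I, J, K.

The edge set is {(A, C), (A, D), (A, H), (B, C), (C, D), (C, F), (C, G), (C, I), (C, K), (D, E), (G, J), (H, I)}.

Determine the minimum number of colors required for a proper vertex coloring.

3

A, C, D are mutually adjacent, so at least 3 colors are needed.
One proper 3-coloring: A=3, B=2, C=1, D=2, E=1, F=2, G=2, H=1, I=2, J=1, K=2. Every edge joins two different colors.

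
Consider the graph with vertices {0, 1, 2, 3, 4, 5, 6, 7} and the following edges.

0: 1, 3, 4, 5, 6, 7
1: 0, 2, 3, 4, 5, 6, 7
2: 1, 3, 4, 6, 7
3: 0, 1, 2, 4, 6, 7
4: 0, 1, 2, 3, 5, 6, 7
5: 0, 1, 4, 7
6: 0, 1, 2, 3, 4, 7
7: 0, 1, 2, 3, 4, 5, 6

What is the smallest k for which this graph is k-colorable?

6

1, 2, 3, 4, 6, 7 are pairwise adjacent (a clique of size 6), so at least 6 colors are needed.
6 colors suffice: color red → {7}; color blue → {4}; color green → {1}; color yellow → {5, 6}; color purple → {3}; color orange → {0, 2}. Every edge joins two different colors.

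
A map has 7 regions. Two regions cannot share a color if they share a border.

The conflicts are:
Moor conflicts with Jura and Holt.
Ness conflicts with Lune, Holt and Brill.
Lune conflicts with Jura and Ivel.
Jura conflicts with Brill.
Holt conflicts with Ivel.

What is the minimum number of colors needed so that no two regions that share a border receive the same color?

The cycle Ness-Brill-Jura-Moor-Holt-Ness has odd length 5, so it cannot be 2-colored; at least 3 colors are needed.
One proper 3-coloring: Moor=3, Ness=1, Lune=2, Jura=1, Holt=2, Brill=2, Ivel=1. Each listed conflict is separated.

3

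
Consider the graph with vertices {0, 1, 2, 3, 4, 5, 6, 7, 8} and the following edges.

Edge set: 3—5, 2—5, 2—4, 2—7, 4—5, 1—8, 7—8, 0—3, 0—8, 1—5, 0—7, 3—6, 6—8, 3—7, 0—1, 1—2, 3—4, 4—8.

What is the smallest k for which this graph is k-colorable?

3

3, 4, 5 are mutually adjacent, so at least 3 colors are needed.
3 colors suffice: 0=blue, 1=green, 2=red, 3=red, 4=green, 5=blue, 6=blue, 7=green, 8=red. Each edge has distinct colors on its endpoints.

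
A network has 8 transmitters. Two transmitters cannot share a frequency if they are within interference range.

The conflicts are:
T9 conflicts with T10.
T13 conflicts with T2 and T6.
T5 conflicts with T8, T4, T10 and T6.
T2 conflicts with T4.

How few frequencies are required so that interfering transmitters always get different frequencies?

The cycle T4-T2-T13-T6-T5-T4 has odd length 5, so it cannot be 2-colored; at least 3 frequencies are needed.
3 frequencies suffice: frequency 1 → {T9, T13, T5}; frequency 2 → {T2, T8, T10, T6}; frequency 3 → {T4}. Every pair that conflicts lands in different frequencies.

3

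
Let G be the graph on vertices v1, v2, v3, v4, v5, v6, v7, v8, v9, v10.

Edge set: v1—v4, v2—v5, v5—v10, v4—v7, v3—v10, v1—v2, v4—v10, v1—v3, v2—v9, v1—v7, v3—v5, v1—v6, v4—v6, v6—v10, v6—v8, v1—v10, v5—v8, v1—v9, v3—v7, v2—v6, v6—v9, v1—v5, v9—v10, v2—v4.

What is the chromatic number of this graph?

v1, v2, v6, v9 form a clique, so at least 4 colors are needed.
4 colors suffice: color 1 → {v1, v8}; color 2 → {v2, v7, v10}; color 3 → {v5, v6}; color 4 → {v3, v4, v9}. Each edge has distinct colors on its endpoints.

4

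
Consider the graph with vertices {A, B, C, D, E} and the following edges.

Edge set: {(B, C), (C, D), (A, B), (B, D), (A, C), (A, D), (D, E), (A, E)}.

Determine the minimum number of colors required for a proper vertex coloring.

4

A, B, C, D are pairwise adjacent (a clique of size 4), so at least 4 colors are needed.
One proper 4-coloring: A=blue, B=green, C=yellow, D=red, E=green. Each edge has distinct colors on its endpoints.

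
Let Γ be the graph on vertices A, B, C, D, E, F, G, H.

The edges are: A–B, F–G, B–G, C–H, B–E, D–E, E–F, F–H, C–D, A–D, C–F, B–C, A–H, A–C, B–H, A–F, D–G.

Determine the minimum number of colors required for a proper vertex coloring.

A, B, C, H are mutually adjacent (a clique of size 4), so at least 4 colors are needed.
One proper 4-coloring: A=green, B=red, C=blue, D=red, E=blue, F=red, G=blue, H=yellow. No two adjacent vertices share a color.

4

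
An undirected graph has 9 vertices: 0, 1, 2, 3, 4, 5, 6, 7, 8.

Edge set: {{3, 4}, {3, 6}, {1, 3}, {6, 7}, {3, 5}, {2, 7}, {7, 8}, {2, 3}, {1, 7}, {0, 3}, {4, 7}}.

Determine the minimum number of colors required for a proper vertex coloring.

2

1 and 7 are adjacent, so at least 2 colors are needed.
2 colors suffice: 0=blue, 1=blue, 2=blue, 3=red, 4=blue, 5=blue, 6=blue, 7=red, 8=blue. No two adjacent vertices share a color.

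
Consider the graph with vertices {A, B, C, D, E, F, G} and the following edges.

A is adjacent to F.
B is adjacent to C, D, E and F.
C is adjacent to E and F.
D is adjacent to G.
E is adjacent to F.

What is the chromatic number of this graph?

4

B, C, E, F are pairwise adjacent (a clique of size 4), so at least 4 colors are needed.
One proper 4-coloring: A=1, B=1, C=4, D=2, E=3, F=2, G=1. Each edge has distinct colors on its endpoints.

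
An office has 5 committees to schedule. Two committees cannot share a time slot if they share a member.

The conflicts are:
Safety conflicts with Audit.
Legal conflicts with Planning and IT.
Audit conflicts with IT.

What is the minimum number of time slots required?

Legal and Planning conflict, so at least 2 time slots are needed.
Using 2 time slots: Safety=2, Legal=1, Audit=1, Planning=2, IT=2. No two conflicting committees share a time slot.

2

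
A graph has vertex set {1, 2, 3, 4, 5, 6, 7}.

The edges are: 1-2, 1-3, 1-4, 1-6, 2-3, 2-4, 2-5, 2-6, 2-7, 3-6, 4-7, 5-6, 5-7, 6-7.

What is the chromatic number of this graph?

1, 2, 3, 6 form a clique, so at least 4 colors are needed.
One proper 4-coloring: 1=green, 2=red, 3=yellow, 4=blue, 5=yellow, 6=blue, 7=green. Each edge has distinct colors on its endpoints.

4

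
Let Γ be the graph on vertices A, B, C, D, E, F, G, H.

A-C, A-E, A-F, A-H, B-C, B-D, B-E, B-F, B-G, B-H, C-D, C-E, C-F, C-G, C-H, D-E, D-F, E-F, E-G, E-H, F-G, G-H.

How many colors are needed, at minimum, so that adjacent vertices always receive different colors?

5

B, C, E, F, G are mutually adjacent (a clique of size 5), so at least 5 colors are needed.
One proper 5-coloring: A=4, B=4, C=2, D=5, E=1, F=3, G=5, H=3. Each edge has distinct colors on its endpoints.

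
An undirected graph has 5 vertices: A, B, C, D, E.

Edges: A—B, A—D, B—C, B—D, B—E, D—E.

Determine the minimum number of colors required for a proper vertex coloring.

A, B, D form a triangle, so at least 3 colors are needed.
3 colors suffice: color red → {B}; color blue → {C, D}; color green → {A, E}. Each edge has distinct colors on its endpoints.

3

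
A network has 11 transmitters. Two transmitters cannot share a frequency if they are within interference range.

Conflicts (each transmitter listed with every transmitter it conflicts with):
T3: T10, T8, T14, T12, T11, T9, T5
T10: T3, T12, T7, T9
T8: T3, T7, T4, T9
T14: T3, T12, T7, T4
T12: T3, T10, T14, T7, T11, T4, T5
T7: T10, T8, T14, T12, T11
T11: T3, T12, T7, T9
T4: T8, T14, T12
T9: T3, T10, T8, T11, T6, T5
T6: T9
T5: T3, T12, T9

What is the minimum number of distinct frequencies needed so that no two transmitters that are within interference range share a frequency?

3

T3, T11, T9 all conflict with each other, so at least 3 frequencies are needed.
Using 3 frequencies: T3=1, T10=3, T8=3, T14=3, T12=2, T7=1, T11=3, T4=1, T9=2, T6=1, T5=3. Every pair that conflicts lands in different frequencies.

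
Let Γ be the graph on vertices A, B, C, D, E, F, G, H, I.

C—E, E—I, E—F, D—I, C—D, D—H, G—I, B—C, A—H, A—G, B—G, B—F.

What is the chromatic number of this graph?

3

The cycle A-H-D-I-G-A has odd length 5, so it cannot be 2-colored; at least 3 colors are needed.
3 colors suffice: A=2, B=3, C=2, D=1, E=1, F=2, G=1, H=3, I=2. No two adjacent vertices share a color.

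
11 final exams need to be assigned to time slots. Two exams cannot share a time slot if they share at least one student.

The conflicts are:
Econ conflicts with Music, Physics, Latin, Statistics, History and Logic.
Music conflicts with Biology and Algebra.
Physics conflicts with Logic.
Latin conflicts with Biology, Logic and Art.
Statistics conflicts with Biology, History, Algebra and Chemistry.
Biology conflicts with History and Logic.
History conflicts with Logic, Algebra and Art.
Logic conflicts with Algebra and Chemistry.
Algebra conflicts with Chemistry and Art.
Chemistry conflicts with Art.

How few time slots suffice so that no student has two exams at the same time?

3

Econ, Physics, Logic are mutually in conflict, so at least 3 time slots are needed.
3 time slots suffice: time slot 1 → {Music, Statistics, Logic, Art}; time slot 2 → {Physics, Latin, History, Chemistry}; time slot 3 → {Econ, Biology, Algebra}. Every pair that conflicts lands in different time slots.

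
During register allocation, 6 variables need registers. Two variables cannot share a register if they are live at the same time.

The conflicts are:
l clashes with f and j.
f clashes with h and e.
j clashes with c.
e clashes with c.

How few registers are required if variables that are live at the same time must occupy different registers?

The cycle e-c-j-l-f-e has odd length 5, so it cannot be 2-colored; at least 3 registers are needed.
3 registers suffice: register 1 → {f, j}; register 2 → {l, h, e}; register 3 → {c}. Each listed conflict is separated.

3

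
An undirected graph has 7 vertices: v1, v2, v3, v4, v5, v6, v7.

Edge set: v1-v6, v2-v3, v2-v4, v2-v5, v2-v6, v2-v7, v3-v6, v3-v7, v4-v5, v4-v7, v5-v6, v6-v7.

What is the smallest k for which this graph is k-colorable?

4

v2, v3, v6, v7 are pairwise adjacent (a clique of size 4), so at least 4 colors are needed.
A valid assignment using 4 colors: v1=2, v2=2, v3=4, v4=1, v5=3, v6=1, v7=3. No two adjacent vertices share a color.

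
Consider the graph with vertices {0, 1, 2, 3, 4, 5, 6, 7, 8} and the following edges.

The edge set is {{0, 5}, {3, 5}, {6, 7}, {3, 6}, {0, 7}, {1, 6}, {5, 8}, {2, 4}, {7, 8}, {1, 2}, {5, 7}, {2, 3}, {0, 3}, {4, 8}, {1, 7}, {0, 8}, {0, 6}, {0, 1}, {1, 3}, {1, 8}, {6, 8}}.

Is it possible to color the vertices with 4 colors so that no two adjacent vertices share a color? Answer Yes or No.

0, 1, 6, 7, 8 are pairwise adjacent (a clique of size 5), so at least 5 colors are needed.
So 4 colors are not enough.

No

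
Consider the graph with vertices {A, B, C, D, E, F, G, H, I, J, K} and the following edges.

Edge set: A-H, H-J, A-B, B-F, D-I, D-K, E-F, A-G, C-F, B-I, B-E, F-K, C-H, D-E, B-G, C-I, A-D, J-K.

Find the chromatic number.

B, E, F are mutually adjacent, so at least 3 colors are needed.
A valid assignment using 3 colors: A=blue, B=red, C=red, D=red, E=green, F=blue, G=green, H=green, I=blue, J=red, K=green. Every edge joins two different colors.

3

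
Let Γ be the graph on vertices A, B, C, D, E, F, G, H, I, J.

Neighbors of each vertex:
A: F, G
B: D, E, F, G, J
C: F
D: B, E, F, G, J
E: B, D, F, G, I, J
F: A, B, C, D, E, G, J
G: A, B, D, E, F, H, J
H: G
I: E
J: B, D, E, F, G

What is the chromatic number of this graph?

6

B, D, E, F, G, J form a clique, so at least 6 colors are needed.
6 colors suffice: A=3, B=6, C=1, D=5, E=3, F=2, G=1, H=2, I=1, J=4. Every edge joins two different colors.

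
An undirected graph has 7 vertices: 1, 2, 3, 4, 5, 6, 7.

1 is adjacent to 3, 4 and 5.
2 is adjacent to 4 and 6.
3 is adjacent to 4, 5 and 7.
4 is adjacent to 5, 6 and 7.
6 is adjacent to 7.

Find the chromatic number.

1, 3, 4, 5 are mutually adjacent (a clique of size 4), so at least 4 colors are needed.
A valid assignment using 4 colors: 1=d, 2=c, 3=b, 4=a, 5=c, 6=b, 7=c. No two adjacent vertices share a color.

4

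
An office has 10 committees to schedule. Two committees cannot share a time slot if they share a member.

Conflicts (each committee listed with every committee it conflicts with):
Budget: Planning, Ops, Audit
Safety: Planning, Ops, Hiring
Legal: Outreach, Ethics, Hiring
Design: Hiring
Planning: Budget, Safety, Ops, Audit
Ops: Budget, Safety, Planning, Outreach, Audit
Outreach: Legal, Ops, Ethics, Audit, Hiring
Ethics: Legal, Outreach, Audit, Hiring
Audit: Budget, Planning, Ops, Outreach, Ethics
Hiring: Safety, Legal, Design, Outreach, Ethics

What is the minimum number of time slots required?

Legal, Outreach, Ethics, Hiring all conflict with each other, so at least 4 time slots are needed.
4 time slots suffice: time slot 1 → {Audit, Hiring}; time slot 2 → {Design, Planning, Outreach}; time slot 3 → {Ops, Ethics}; time slot 4 → {Budget, Safety, Legal}. Each listed conflict is separated.

4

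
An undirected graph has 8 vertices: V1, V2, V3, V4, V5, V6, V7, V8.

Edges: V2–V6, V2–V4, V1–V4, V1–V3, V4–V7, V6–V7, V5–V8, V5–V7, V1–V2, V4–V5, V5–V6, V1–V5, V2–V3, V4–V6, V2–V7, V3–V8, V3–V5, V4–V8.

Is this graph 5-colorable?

Yes

The chromatic number is 4. V2, V4, V6, V7 are mutually adjacent (a clique of size 4), so at least 4 colors are needed.
A valid assignment using 4 colors: V1=3, V2=1, V3=2, V4=2, V5=1, V6=4, V7=3, V8=3.
Since 5 ≥ 4, a proper 5-coloring certainly exists.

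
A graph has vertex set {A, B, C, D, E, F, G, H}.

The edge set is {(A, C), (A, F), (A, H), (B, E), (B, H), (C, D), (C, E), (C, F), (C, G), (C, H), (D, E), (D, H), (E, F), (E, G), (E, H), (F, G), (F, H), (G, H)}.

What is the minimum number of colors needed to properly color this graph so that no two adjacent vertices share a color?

C, E, F, G, H are pairwise adjacent (a clique of size 5), so at least 5 colors are needed.
One proper 5-coloring: A=blue, B=green, C=green, D=yellow, E=blue, F=yellow, G=purple, H=red. Each edge has distinct colors on its endpoints.

5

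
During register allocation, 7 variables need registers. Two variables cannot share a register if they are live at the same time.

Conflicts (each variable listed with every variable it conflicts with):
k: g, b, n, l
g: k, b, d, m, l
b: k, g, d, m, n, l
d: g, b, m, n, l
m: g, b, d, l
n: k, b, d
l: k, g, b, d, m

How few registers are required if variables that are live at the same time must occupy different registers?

5

g, b, d, m, l all conflict with each other, so at least 5 registers are needed.
A valid assignment using 5 registers: k=2, g=3, b=1, d=2, m=5, n=3, l=4. Every pair that conflicts lands in different registers.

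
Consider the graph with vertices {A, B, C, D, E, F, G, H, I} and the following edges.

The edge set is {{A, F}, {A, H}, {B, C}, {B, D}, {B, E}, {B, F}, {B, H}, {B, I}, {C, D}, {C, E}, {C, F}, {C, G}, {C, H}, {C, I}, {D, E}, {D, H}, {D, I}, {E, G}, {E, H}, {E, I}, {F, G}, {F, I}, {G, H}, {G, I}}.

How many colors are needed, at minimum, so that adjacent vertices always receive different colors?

B, C, D, E, I are mutually adjacent (a clique of size 5), so at least 5 colors are needed.
5 colors suffice: color 1 → {A, C}; color 2 → {H, I}; color 3 → {E, F}; color 4 → {B, G}; color 5 → {D}. No two adjacent vertices share a color.

5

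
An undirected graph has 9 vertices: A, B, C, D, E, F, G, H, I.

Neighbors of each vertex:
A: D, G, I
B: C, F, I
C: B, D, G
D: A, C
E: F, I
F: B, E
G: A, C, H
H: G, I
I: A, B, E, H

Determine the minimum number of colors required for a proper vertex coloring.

3

The cycle B-I-H-G-C-B has odd length 5, so it cannot be 2-colored; at least 3 colors are needed.
3 colors suffice: color red → {C, F, I}; color blue → {A, B, E, H}; color green → {D, G}. No two adjacent vertices share a color.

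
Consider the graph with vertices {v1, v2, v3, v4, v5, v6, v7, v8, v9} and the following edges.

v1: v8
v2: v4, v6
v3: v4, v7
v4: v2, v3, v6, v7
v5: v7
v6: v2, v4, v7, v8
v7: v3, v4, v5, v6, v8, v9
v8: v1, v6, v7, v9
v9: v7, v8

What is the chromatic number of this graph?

v7, v8, v9 are pairwise adjacent, so at least 3 colors are needed.
A valid assignment using 3 colors: v1=1, v2=1, v3=2, v4=3, v5=2, v6=2, v7=1, v8=3, v9=2. No two adjacent vertices share a color.

3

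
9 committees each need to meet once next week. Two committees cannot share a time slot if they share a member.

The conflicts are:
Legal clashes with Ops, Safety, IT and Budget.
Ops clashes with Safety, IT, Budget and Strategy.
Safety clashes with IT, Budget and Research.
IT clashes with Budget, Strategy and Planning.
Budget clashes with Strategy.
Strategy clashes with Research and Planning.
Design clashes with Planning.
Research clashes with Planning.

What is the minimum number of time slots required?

Legal, Ops, Safety, IT, Budget all conflict with each other, so at least 5 time slots are needed.
5 time slots suffice: Legal=5, Ops=3, Safety=2, IT=1, Budget=4, Strategy=2, Design=1, Research=1, Planning=3. Every pair that conflicts lands in different time slots.

5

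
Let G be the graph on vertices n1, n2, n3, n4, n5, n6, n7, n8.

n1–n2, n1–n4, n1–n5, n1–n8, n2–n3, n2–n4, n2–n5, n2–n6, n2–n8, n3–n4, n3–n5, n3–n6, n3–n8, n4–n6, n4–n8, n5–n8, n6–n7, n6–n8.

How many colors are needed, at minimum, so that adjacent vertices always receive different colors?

5

n2, n3, n4, n6, n8 are mutually adjacent (a clique of size 5), so at least 5 colors are needed.
5 colors suffice: n1=3, n2=2, n3=5, n4=4, n5=4, n6=3, n7=1, n8=1. Each edge has distinct colors on its endpoints.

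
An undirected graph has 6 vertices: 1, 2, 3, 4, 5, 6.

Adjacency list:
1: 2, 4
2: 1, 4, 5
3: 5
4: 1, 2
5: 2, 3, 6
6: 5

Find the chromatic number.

1, 2, 4 form a triangle, so at least 3 colors are needed.
3 colors suffice: color a → {2, 3, 6}; color b → {1, 5}; color c → {4}. Every edge joins two different colors.

3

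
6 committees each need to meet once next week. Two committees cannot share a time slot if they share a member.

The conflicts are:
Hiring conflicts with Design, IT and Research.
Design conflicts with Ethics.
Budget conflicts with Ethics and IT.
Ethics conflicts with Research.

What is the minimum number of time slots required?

The cycle IT-Budget-Ethics-Design-Hiring-IT has odd length 5, so it cannot be 2-colored; at least 3 time slots are needed.
Using 3 time slots: Hiring=1, Design=2, Budget=2, Ethics=1, IT=3, Research=2. Every pair that conflicts lands in different time slots.

3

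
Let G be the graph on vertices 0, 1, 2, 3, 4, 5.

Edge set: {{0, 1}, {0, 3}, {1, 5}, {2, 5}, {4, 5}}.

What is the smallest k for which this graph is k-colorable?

4 and 5 are adjacent, so at least 2 colors are needed.
One proper 2-coloring: 0=a, 1=b, 2=b, 3=b, 4=b, 5=a. Every edge joins two different colors.

2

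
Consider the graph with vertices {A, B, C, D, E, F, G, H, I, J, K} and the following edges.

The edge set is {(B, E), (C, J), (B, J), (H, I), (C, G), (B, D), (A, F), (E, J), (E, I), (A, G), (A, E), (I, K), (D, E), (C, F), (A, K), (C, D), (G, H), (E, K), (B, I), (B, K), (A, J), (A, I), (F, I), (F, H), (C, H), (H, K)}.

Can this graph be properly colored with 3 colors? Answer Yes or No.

B, E, I, K are mutually adjacent (a clique of size 4), so at least 4 colors are needed.
So 3 colors are not enough.

No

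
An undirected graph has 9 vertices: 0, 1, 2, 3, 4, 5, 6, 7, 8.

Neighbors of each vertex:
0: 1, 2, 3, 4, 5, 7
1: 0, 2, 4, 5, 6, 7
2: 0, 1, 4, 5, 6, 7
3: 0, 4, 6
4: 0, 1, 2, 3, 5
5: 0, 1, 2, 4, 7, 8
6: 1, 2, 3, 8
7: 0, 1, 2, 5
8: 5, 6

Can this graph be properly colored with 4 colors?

No

0, 1, 2, 4, 5 are mutually adjacent (a clique of size 5), so at least 5 colors are needed.
So 4 colors are not enough.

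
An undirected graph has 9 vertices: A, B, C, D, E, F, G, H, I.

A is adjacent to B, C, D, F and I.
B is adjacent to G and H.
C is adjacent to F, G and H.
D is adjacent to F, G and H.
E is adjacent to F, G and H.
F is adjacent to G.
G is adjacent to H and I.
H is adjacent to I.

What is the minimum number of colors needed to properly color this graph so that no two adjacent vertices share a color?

G, H, I are mutually adjacent, so at least 3 colors are needed.
One proper 3-coloring: A=red, B=green, C=green, D=green, E=green, F=blue, G=red, H=blue, I=green. Every edge joins two different colors.

3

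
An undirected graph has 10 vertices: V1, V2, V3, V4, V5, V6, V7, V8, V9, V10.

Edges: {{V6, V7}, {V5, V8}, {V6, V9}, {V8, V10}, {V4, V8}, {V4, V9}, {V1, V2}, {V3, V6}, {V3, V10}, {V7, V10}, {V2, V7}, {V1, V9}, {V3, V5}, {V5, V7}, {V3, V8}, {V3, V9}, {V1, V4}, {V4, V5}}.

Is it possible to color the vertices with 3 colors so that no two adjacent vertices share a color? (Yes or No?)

The chromatic number is 3. V3, V8, V10 form a triangle, so at least 3 colors are needed.
3 colors suffice: V1=3, V2=2, V3=1, V4=1, V5=3, V6=3, V7=1, V8=2, V9=2, V10=3.
That is already a proper 3-coloring.

Yes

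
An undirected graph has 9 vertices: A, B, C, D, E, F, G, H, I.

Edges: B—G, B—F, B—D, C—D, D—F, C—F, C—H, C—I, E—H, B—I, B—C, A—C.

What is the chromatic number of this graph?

B, C, D, F are pairwise adjacent (a clique of size 4), so at least 4 colors are needed.
A valid assignment using 4 colors: A=2, B=2, C=1, D=4, E=1, F=3, G=1, H=2, I=3. Each edge has distinct colors on its endpoints.

4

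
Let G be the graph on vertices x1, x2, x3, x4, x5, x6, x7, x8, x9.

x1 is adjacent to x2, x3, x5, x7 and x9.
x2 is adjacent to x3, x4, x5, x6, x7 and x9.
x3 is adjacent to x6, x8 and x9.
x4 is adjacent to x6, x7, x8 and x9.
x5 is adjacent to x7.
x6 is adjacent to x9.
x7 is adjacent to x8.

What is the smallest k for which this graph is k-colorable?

x1, x2, x5, x7 are mutually adjacent (a clique of size 4), so at least 4 colors are needed.
One proper 4-coloring: x1=3, x2=1, x3=2, x4=2, x5=2, x6=3, x7=4, x8=1, x9=4. Each edge has distinct colors on its endpoints.

4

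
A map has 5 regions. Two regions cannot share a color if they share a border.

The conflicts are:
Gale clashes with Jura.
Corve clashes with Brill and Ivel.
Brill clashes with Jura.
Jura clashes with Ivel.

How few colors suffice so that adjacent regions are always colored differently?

Corve and Ivel conflict, so at least 2 colors are needed.
One proper 2-coloring: Gale=2, Corve=1, Brill=2, Jura=1, Ivel=2. Every pair that conflicts lands in different colors.

2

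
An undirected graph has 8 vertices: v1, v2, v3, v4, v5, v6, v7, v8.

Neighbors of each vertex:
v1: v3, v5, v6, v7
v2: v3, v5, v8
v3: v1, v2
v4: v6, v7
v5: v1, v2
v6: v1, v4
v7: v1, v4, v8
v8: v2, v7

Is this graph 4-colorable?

The chromatic number is 3. The cycle v7-v1-v5-v2-v8-v7 has odd length 5, so it cannot be 2-colored; at least 3 colors are needed.
A valid assignment using 3 colors: v1=R, v2=R, v3=B, v4=R, v5=B, v6=B, v7=B, v8=G.
Since 4 ≥ 3, a proper 4-coloring certainly exists.

Yes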